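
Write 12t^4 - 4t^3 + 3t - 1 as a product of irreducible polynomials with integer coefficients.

(3t - 1)(4t^3 + 1)

Group as (12t^4 + 3t) + (-4t^3 - 1) = 3t(4t^3 + 1) - (4t^3 + 1).
Both groups share the factor (4t^3 + 1).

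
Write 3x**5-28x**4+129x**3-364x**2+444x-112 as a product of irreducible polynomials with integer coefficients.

(3x-1)(x-2)(x-4)(x**2-3x+14)

Among the possible rational roots, x = 4 is a root, giving the factor (x-4) and quotient 3x**4-16x**3+65x**2-104x+28.
Continuing, x = 2 is a root, so (x-2) divides it; the quotient is 3x**3-10x**2+45x-14.
Next, x = 1/3 is a root, so (3x-1) is a factor; dividing leaves x**2-3x+14.
The quadratic x**2-3x+14 has discriminant -47 < 0 and is irreducible over ℤ.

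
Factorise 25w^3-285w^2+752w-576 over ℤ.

Among the possible rational roots, w = 9/5 is a root, so (5w-9) is a factor; dividing leaves 5w^2-48w+64.
The remaining quadratic factors as (5w-8)(w-8).

(5w-8)(5w-9)(w-8)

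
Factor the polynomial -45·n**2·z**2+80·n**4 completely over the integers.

Every term has a factor of 5·n**2. Then 16·n**2-9·z**2 = (4·n)² − (3·z)².

5·n**2·(4·n+3·z)·(4·n-3·z)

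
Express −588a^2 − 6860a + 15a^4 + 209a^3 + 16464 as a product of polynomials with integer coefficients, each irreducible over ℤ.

(3a − 14)(5a − 12)(a + 14)(a + 7)

Testing divisors of the constant over divisors of the leading coefficient, a = −14 is a root, giving the factor (a + 14) and quotient 15a^3 − a^2 − 574a + 1176.
Continuing, a = −7 is a root, so (a + 7) divides it; the quotient is 15a^2 − 106a + 168.
The remaining quadratic factors as (5a − 12)(3a − 14).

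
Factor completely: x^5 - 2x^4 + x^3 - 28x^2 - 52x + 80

(x + 2)(x - 1)(x - 4)(x^2 + x + 10)

Trying the rational-root candidates, x = -2 is a root, so (x + 2) divides it; the quotient is x^4 - 4x^3 + 9x^2 - 46x + 40.
Next, x = 4 is a root, so (x - 4) divides it; the quotient is x^3 + 9x - 10.
Next, x = 1 is a root, so (x - 1) is a factor; dividing leaves x^2 + x + 10.
The quadratic x^2 + x + 10 has discriminant -39 < 0 and is irreducible over ℤ.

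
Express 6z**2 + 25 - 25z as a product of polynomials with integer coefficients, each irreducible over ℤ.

Need a pair with product 6·25 = 150 and sum -25: that's -10 and -15.
Split the middle term: 6z**2 - 10z - 15z + 25 = 2z(3z - 5) - 5(3z - 5).

(2z - 5)(3z - 5)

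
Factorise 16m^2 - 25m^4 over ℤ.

-m^2(5m + 4)(5m - 4)

Every term has a factor of m^2; factoring it out leaves -25m^2 + 16.
Recognize a difference of squares with the parts 4 and 5m.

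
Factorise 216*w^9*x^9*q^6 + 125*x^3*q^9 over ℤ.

q^6*x^3*(6*w^3*x^2 + 5*q)*(36*w^6*x^4 - 30*w^3*x^2*q + 25*q^2)

Every term has a factor of x^3*q^6; factoring it out leaves 216*w^9*x^6 + 125*q^3.
Recognize a sum of cubes with the parts 6*w^3*x^2 and 5*q.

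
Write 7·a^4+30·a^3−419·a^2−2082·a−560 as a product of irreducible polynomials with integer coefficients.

Trying the rational-root candidates, a = −7 is a root, giving the factor (a+7) and quotient 7·a^3−19·a^2−286·a−80.
Next, a = 8 is a root, so (a−8) divides it; the quotient is 7·a^2+37·a+10.
The remaining quadratic factors as (7·a+2)(a+5).

(7·a+2)·(a+5)·(a+7)·(a−8)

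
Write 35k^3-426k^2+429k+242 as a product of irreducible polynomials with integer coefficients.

Testing divisors of the constant over divisors of the leading coefficient, k = 11/7 is a root, so (7k-11) is a factor; dividing leaves 5k^2-53k-22.
The remaining quadratic factors as (k-11)(5k+2).

(5k+2)(7k-11)(k-11)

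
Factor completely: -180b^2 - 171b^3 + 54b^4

9b^2(6b + 5)(b - 4)

Pull out the common factor 9b^2, then factor the remaining trinomial.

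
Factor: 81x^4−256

(3x+4)(3x−4)(9x^2+16)

Difference of squares twice: with A = 3x and B = 4, A⁴ − B⁴ = (A² − B²)(A² + B²), and A² − B² factors again.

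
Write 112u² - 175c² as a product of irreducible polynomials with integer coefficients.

7(4u - 5c)(4u + 5c)

Every term has a factor of 7. Then 16u² - 25c² = (4u)² − (5c)².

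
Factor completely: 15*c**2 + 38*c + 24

(3*c + 4)*(5*c + 6)

Need a pair with product 15·24 = 360 and sum 38: that's 20 and 18.
Split the middle term: 15*c**2 + 20*c + 18*c + 24 = 5*c*(3*c + 4) + 6*(3*c + 4).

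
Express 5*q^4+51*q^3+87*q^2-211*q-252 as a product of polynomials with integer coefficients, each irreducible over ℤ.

By the rational root theorem, q = 9/5 is a root, giving the factor (5*q-9) and quotient q^3+12*q^2+39*q+28.
Then q = -7 is a root, giving the factor (q+7) and quotient q^2+5*q+4.
The remaining quadratic factors as (q+4)(q+1).

(5*q-9)*(q+1)*(q+4)*(q+7)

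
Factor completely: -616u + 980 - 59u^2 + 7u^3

Testing divisors of the constant over divisors of the leading coefficient, u = 14 is a root, giving the factor (u - 14) and quotient 7u^2 + 39u - 70.
The remaining quadratic factors as (u + 7)(7u - 10).

(7u - 10)(u + 7)(u - 14)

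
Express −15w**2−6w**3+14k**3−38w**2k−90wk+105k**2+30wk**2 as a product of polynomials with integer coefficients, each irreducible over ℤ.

Group: 6w(−w**2−6wk+7k**2) + (2k+15)(−w**2−6wk+7k**2); both groups contain (−w**2−6wk+7k**2), so (6w+2k+15) is a factor with cofactor −w**2−6wk+7k**2.
The cofactor groups again: −w**2−6wk+7k**2 = −w(w−k) − 7k(w−k); both groups contain (w−k), giving −(w+7k)(w−k).

−(w−k)(6w+2k+15)(w+7k)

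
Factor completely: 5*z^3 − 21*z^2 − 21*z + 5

By the rational root theorem, z = 5 is a root, giving the factor (z − 5) and quotient 5*z^2 + 4*z − 1.
The remaining quadratic factors as (5*z − 1)(z + 1).

(5*z − 1)*(z + 1)*(z − 5)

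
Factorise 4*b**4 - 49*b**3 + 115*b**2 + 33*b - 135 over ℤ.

Testing divisors of the constant over divisors of the leading coefficient, b = 3 is a root, so (b - 3) is a factor; dividing leaves 4*b**3 - 37*b**2 + 4*b + 45.
Continuing, b = 5/4 is a root, so (4*b - 5) is a factor; dividing leaves b**2 - 8*b - 9.
The remaining quadratic factors as (b + 1)(b - 9).

(4*b - 5)*(b + 1)*(b - 3)*(b - 9)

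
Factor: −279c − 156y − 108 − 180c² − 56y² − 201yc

−(7y + 12c + 9)(8y + 15c + 12)

Group: −8y(7y + 12c + 9) + (−15c − 12)(7y + 12c + 9); both groups contain (7y + 12c + 9).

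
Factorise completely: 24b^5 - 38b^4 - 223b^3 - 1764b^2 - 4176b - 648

(4b + 9)(6b + 1)(b - 6)(b^2 + 2b + 12)

Among the possible rational roots, b = -1/6 is a root, so (6b + 1) divides it; the quotient is 4b^4 - 7b^3 - 36b^2 - 288b - 648.
Then b = -9/4 is a root, giving the factor (4b + 9) and quotient b^3 - 4b^2 - 72.
Continuing, b = 6 is a root, so (b - 6) is a factor; dividing leaves b^2 + 2b + 12.
The quadratic b^2 + 2b + 12 has discriminant -44 < 0 and is irreducible over ℤ.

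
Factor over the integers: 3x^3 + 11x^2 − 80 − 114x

Among the possible rational roots, x = −8 is a root, so (x + 8) divides it; the quotient is 3x^2 − 13x − 10.
The remaining quadratic factors as (x − 5)(3x + 2).

(3x + 2)(x + 8)(x − 5)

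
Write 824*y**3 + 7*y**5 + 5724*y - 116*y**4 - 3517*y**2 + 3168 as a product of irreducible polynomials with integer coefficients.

(7*y + 3)*(y - 4)*(y - 8)*(y**2 - 5*y + 33)

Trying the rational-root candidates, y = 8 is a root, so (y - 8) is a factor; dividing leaves 7*y**4 - 60*y**3 + 344*y**2 - 765*y - 396.
Next, y = -3/7 is a root, so (7*y + 3) divides it; the quotient is y**3 - 9*y**2 + 53*y - 132.
Then y = 4 is a root, giving the factor (y - 4) and quotient y**2 - 5*y + 33.
The quadratic y**2 - 5*y + 33 has discriminant -107 < 0 and is irreducible over ℤ.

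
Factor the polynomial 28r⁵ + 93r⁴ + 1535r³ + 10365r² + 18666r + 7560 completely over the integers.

Trying the rational-root candidates, r = -4/7 is a root, so (7r + 4) divides it; the quotient is 4r⁴ + 11r³ + 213r² + 1359r + 1890.
Continuing, r = -15/4 is a root, giving the factor (4r + 15) and quotient r³ - r² + 57r + 126.
Next, r = -2 is a root, giving the factor (r + 2) and quotient r² - 3r + 63.
The quadratic r² - 3r + 63 has discriminant -243 < 0 and is irreducible over ℤ.

(4r + 15)(7r + 4)(r + 2)(r² - 3r + 63)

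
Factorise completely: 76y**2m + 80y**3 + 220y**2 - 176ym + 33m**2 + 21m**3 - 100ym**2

Group: 4y(20y**2 - 16ym + 3m**2) + (7m + 11)(20y**2 - 16ym + 3m**2); both groups contain (20y**2 - 16ym + 3m**2), so (4y + 7m + 11) is a factor with cofactor 20y**2 - 16ym + 3m**2.
The cofactor groups again: 20y**2 - 16ym + 3m**2 = 10y(2y - m) - 3m(2y - m); both groups contain (2y - m), giving (10y - 3m)(2y - m).

(10y - 3m)(2y - m)(4y + 7m + 11)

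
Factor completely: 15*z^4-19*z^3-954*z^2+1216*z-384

(3*z-2)*(5*z-3)*(z+8)*(z-8)

Trying the rational-root candidates, z = 3/5 is a root, so (5*z-3) is a factor; dividing leaves 3*z^3-2*z^2-192*z+128.
Next, z = 8 is a root, so (z-8) divides it; the quotient is 3*z^2+22*z-16.
The remaining quadratic factors as (3*z-2)(z+8).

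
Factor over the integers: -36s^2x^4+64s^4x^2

Every term has a factor of 4s^2x^2. Then 16s^2-9x^2 = (4s)² − (3x)².

4s^2x^2(4s+3x)(4s-3x)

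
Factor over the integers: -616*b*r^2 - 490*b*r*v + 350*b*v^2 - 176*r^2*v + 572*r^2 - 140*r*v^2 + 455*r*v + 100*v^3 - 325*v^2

-(11*r - 5*v)*(14*b + 4*v - 13)*(4*r + 5*v)

Group: 14*b*(-44*r^2 - 35*r*v + 25*v^2) + (4*v - 13)*(-44*r^2 - 35*r*v + 25*v^2); both groups contain (-44*r^2 - 35*r*v + 25*v^2), so (14*b + 4*v - 13) is a factor with cofactor -44*r^2 - 35*r*v + 25*v^2.
The cofactor groups again: -44*r^2 - 35*r*v + 25*v^2 = -11*r*(4*r + 5*v) + 5*v*(4*r + 5*v); both groups contain (4*r + 5*v), giving -(11*r - 5*v)*(4*r + 5*v).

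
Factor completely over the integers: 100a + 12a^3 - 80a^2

Pull out the common factor 4a, then factor the remaining trinomial.

4a(3a - 5)(a - 5)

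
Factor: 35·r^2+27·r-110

(5·r+11)·(7·r-10)

Need a pair with product 35·(-110) = -3850 and sum 27: that's -50 and 77.
Split the middle term: 35·r^2-50·r + 77·r-110 = 5·r·(7·r-10) + 11·(7·r-10).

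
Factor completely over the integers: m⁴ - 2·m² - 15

(m² + 3)·(m² - 5)

Substitute u = m² to get a quadratic in u, then factor.
m² - 5 is irreducible over ℤ (5 is not a perfect square).
m² + 3 is irreducible over ℤ (always positive, so no real roots).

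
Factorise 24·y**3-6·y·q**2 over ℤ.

6·y·(2·y-q)·(2·y+q)

Factor out 6·y, leaving 4·y**2-q**2, which is a difference of two squares.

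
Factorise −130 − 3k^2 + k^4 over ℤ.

(k^2 + 10)(k^2 − 13)

Substitute u = k^2 to get a quadratic in u, then factor.
k^2 − 13 is irreducible over ℤ (13 is not a perfect square).
k^2 + 10 is irreducible over ℤ (always positive, so no real roots).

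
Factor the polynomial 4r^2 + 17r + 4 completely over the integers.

Need a pair with product 4·4 = 16 and sum 17: that's 16 and 1.
Split the middle term: 4r^2 + 16r + r + 4 = 4r(r + 4) + (r + 4).

(4r + 1)(r + 4)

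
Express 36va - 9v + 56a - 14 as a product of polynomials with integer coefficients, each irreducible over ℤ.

Group as (36va - 9v) + (56a - 14) = 9v(4a - 1) + 14(4a - 1).
Both groups share the factor (4a - 1).

(4a - 1)(9v + 14)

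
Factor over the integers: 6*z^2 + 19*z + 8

(2*z + 1)*(3*z + 8)

Need a pair with product 6·8 = 48 and sum 19: that's 3 and 16.
Split the middle term: 6*z^2 + 3*z + 16*z + 8 = 3*z*(2*z + 1) + 8*(2*z + 1).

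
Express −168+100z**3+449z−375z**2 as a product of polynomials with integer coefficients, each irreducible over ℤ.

(4z−3)(5z−7)(5z−8)

Testing divisors of the constant over divisors of the leading coefficient, z = 7/5 is a root, giving the factor (5z−7) and quotient 20z**2−47z+24.
The remaining quadratic factors as (4z−3)(5z−8).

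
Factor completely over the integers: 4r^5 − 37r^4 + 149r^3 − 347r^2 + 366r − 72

Among the possible rational roots, r = 4 is a root, giving the factor (r − 4) and quotient 4r^4 − 21r^3 + 65r^2 − 87r + 18.
Continuing, r = 1/4 is a root, so (4r − 1) divides it; the quotient is r^3 − 5r^2 + 15r − 18.
Then r = 2 is a root, giving the factor (r − 2) and quotient r^2 − 3r + 9.
The quadratic r^2 − 3r + 9 has discriminant −27 < 0 and is irreducible over ℤ.

(4r − 1)(r − 2)(r − 4)(r^2 − 3r + 9)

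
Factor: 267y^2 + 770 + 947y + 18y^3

Testing divisors of the constant over divisors of the leading coefficient, y = -11/3 is a root, so (3y + 11) divides it; the quotient is 6y^2 + 67y + 70.
The remaining quadratic factors as (y + 10)(6y + 7).

(3y + 11)(6y + 7)(y + 10)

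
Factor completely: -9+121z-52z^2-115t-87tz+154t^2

(11t+4z-9)(14t-13z+1)

Group: 11t(14t-13z+1) + (4z-9)(14t-13z+1); both groups contain (14t-13z+1).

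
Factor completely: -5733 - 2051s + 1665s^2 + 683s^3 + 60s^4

Among the possible rational roots, s = -9/5 is a root, so (5s + 9) divides it; the quotient is 12s^3 + 115s^2 + 126s - 637.
Then s = 7/4 is a root, giving the factor (4s - 7) and quotient 3s^2 + 34s + 91.
The remaining quadratic factors as (s + 7)(3s + 13).

(3s + 13)(4s - 7)(5s + 9)(s + 7)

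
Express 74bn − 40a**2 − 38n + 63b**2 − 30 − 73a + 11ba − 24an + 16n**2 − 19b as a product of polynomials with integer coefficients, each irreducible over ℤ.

(7b − 5a + 2n − 6)(9b + 8a + 8n + 5)

Group: 7b(9b + 8a + 8n + 5) + (−5a + 2n − 6)(9b + 8a + 8n + 5); both groups contain (9b + 8a + 8n + 5).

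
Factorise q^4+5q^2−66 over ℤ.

Substitute u = q^2 to get a quadratic in u, then factor.
q^2−6 is irreducible over ℤ (6 is not a perfect square).
q^2+11 is irreducible over ℤ (always positive, so no real roots).

(q^2+11)(q^2−6)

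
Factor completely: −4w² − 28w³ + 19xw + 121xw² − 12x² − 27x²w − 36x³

−(3x − 4w)(4x − w)(3x + 7w + 1)

Group: 3x(−12x² − 25xw − 4x + 7w² + w) − 4w(−12x² − 25xw − 4x + 7w² + w); both groups contain (−12x² − 25xw − 4x + 7w² + w), so (3x − 4w) is a factor with cofactor −12x² − 25xw − 4x + 7w² + w.
The cofactor groups again: −12x² − 25xw − 4x + 7w² + w = −3x(4x − w) + (−7w − 1)(4x − w); both groups contain (4x − w), giving −(3x + 7w + 1)(4x − w).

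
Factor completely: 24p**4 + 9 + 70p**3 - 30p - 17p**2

Trying the rational-root candidates, p = -3 is a root, so (p + 3) divides it; the quotient is 24p**3 - 2p**2 - 11p + 3.
Then p = 1/2 is a root, giving the factor (2p - 1) and quotient 12p**2 + 5p - 3.
The remaining quadratic factors as (3p - 1)(4p + 3).

(2p - 1)(3p - 1)(4p + 3)(p + 3)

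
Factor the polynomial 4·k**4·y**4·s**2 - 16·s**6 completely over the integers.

4·s**2·(k**2·y**2 + 2·s**2)·(k**2·y**2 - 2·s**2)

Factor out 4·s**2 first: what remains is k**4·y**4 - 4·s**4.
Recognize a difference of squares with the parts k**2·y**2 and 2·s**2.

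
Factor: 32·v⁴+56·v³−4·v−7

(2·v−1)·(4·v+7)·(4·v²+2·v+1)

Group as (32·v⁴−4·v) + (56·v³−7) = 4·v·(8·v³−1) + 7·(8·v³−1).
Both groups share the factor (8·v³−1).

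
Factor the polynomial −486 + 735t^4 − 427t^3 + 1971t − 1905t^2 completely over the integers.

(3t − 2)(5t + 9)(7t − 3)(7t − 9)

By the rational root theorem, t = 2/3 is a root, so (3t − 2) is a factor; dividing leaves 245t^3 + 21t^2 − 621t + 243.
Then t = 3/7 is a root, so (7t − 3) is a factor; dividing leaves 35t^2 + 18t − 81.
The remaining quadratic factors as (7t − 9)(5t + 9).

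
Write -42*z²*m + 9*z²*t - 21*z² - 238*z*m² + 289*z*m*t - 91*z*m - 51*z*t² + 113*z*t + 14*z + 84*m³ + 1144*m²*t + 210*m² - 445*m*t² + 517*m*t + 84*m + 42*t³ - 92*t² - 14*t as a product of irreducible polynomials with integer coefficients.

-(3*z - m - 14*t - 2)*(14*m - 3*t + 7)*(z + 6*m - t)

Group: 3*z*(-14*z*m + 3*z*t - 7*z - 84*m² + 32*m*t - 42*m - 3*t² + 7*t) + (-m - 14*t - 2)*(-14*z*m + 3*z*t - 7*z - 84*m² + 32*m*t - 42*m - 3*t² + 7*t); both groups contain (-14*z*m + 3*z*t - 7*z - 84*m² + 32*m*t - 42*m - 3*t² + 7*t), so (3*z - m - 14*t - 2) is a factor with cofactor -14*z*m + 3*z*t - 7*z - 84*m² + 32*m*t - 42*m - 3*t² + 7*t.
The cofactor groups again: -14*z*m + 3*z*t - 7*z - 84*m² + 32*m*t - 42*m - 3*t² + 7*t = -z*(14*m - 3*t + 7) + (-6*m + t)*(14*m - 3*t + 7); both groups contain (14*m - 3*t + 7), giving -(z + 6*m - t)*(14*m - 3*t + 7).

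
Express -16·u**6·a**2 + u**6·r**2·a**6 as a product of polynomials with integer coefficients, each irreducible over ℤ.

Factor out u**6·a**2 first: what remains is r**2·a**4 - 16.
Recognize a difference of squares with the parts r·a**2 and 4.

a**2·u**6·(r·a**2 + 4)·(r·a**2 - 4)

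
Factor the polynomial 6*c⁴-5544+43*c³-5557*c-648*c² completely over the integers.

(6*c+7)*(c+8)*(c+9)*(c-11)

Testing divisors of the constant over divisors of the leading coefficient, c = -9 is a root, so (c+9) is a factor; dividing leaves 6*c³-11*c²-549*c-616.
Next, c = -8 is a root, so (c+8) is a factor; dividing leaves 6*c²-59*c-77.
The remaining quadratic factors as (c-11)(6*c+7).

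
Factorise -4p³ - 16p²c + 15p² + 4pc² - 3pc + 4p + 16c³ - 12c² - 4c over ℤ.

-(p - c)(4p + 4c + 1)(p + 4c - 4)

Group: p(-4p² - p + 4c² + c) + (4c - 4)(-4p² - p + 4c² + c); both groups contain (-4p² - p + 4c² + c), so (p + 4c - 4) is a factor with cofactor -4p² - p + 4c² + c.
The cofactor groups again: -4p² - p + 4c² + c = -p(4p + 4c + 1) + c(4p + 4c + 1); both groups contain (4p + 4c + 1), giving -(p - c)(4p + 4c + 1).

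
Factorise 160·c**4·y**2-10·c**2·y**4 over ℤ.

10·c**2·y**2·(4·c+y)·(4·c-y)

Every term has a factor of 10·c**2·y**2. Then 16·c**2-y**2 = (4·c)² − (y)².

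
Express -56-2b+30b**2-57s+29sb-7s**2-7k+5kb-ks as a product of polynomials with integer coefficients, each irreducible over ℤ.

Group: -s(k+7s+6b+8) + (5b-7)(k+7s+6b+8); both groups contain (k+7s+6b+8).

-(s-5b+7)(k+7s+6b+8)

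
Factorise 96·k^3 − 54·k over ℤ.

Factor out 6·k, leaving 16·k^2 − 9, which is a difference of two squares.

6·k·(4·k + 3)·(4·k − 3)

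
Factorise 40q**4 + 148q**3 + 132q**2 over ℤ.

4q**2(2q + 3)(5q + 11)

Pull out the common factor 4q**2, then factor the remaining trinomial.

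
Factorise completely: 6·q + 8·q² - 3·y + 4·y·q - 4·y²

-(y - 2·q)·(4·y + 4·q + 3)

Group: -y·(4·y + 4·q + 3) + 2·q·(4·y + 4·q + 3); both groups contain (4·y + 4·q + 3).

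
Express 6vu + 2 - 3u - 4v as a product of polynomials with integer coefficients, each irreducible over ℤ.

(2v - 1)(3u - 2)

Group as (6vu - 4v) + (-3u + 2) = 2v(3u - 2) - (3u - 2).
Both groups share the factor (3u - 2).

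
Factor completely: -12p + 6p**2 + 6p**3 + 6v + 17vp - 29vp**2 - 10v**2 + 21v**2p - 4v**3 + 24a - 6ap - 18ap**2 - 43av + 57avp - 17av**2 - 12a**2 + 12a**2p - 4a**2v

-(v - 3p + 3)(4a + v - 2p)(a + 4v - p - 2)

Group: 4a(-av + 3ap - 3a - 4v**2 + 13vp - 10v - 3p**2 - 3p + 6) + (v - 2p)(-av + 3ap - 3a - 4v**2 + 13vp - 10v - 3p**2 - 3p + 6); both groups contain (-av + 3ap - 3a - 4v**2 + 13vp - 10v - 3p**2 - 3p + 6), so (4a + v - 2p) is a factor with cofactor -av + 3ap - 3a - 4v**2 + 13vp - 10v - 3p**2 - 3p + 6.
The cofactor groups again: -av + 3ap - 3a - 4v**2 + 13vp - 10v - 3p**2 - 3p + 6 = -a(v - 3p + 3) + (-4v + p + 2)(v - 3p + 3); both groups contain (v - 3p + 3), giving -(a + 4v - p - 2)(v - 3p + 3).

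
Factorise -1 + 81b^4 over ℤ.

(3b + 1)(3b - 1)(9b^2 + 1)

(3b)⁴ − (1)⁴ = ((3b)² − (1)²)((3b)² + (1)²); the first factor splits again, the second (9b^2 + 1) is irreducible.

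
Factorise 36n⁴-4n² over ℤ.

4n²(3n+1)(3n-1)

Every term has a factor of 4n². Then 9n²-1 = (3n)² − (1)².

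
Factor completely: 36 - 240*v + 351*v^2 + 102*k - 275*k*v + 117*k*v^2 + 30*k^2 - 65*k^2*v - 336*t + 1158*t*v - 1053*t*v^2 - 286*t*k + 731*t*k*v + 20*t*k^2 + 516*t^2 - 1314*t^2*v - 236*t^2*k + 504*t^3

Group: 14*t*(36*t^2 - 4*t*k - 117*t*v + 42*t + 13*k*v - 6*k + 39*v - 18) + (-5*k + 9*v - 2)*(36*t^2 - 4*t*k - 117*t*v + 42*t + 13*k*v - 6*k + 39*v - 18); both groups contain (36*t^2 - 4*t*k - 117*t*v + 42*t + 13*k*v - 6*k + 39*v - 18), so (14*t - 5*k + 9*v - 2) is a factor with cofactor 36*t^2 - 4*t*k - 117*t*v + 42*t + 13*k*v - 6*k + 39*v - 18.
The cofactor groups again: 36*t^2 - 4*t*k - 117*t*v + 42*t + 13*k*v - 6*k + 39*v - 18 = 9*t*(4*t - 13*v + 6) + (-k - 3)*(4*t - 13*v + 6); both groups contain (4*t - 13*v + 6), giving (9*t - k - 3)*(4*t - 13*v + 6).

(14*t - 5*k + 9*v - 2)*(9*t - k - 3)*(4*t - 13*v + 6)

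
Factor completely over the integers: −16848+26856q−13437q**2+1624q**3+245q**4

(5q−9)(7q−12)(7q−13)(q+12)

By the rational root theorem, q = 13/7 is a root, giving the factor (7q−13) and quotient 35q**3+297q**2−1368q+1296.
Then q = −12 is a root, so (q+12) divides it; the quotient is 35q**2−123q+108.
The remaining quadratic factors as (7q−12)(5q−9).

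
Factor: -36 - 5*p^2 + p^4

Substitute u = p^2 to get a quadratic in u, then factor.
p^2 - 9 is a difference of squares.
p^2 + 4 is irreducible over ℤ (sum of squares).

(p + 3)*(p - 3)*(p^2 + 4)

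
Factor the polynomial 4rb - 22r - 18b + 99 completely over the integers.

(2b - 11)(2r - 9)

Group as (4rb - 22r) + (-18b + 99) = 2r(2b - 11) - 9(2b - 11).
Both groups share the factor (2b - 11).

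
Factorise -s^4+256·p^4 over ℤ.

(4·p+s)·(4·p-s)·(16·p^2+s^2)

(4·p)⁴ − (s)⁴ = ((4·p)² − (s)²)((4·p)² + (s)²); the first factor splits again, the second (16·p^2+s^2) is irreducible.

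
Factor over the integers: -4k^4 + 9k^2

-k^2(2k + 3)(2k - 3)

Every term has a factor of k^2; factoring it out leaves -4k^2 + 9.
Recognize a difference of squares with the parts 3 and 2k.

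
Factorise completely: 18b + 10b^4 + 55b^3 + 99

Group as (10b^4 + 18b) + (55b^3 + 99) = 2b(5b^3 + 9) + 11(5b^3 + 9).
Both groups share the factor (5b^3 + 9).

(2b + 11)(5b^3 + 9)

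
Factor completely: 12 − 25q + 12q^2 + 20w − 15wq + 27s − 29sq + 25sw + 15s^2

(5s − 3q + 4)(3s + 5w − 4q + 3)

Group: 5s(3s + 5w − 4q + 3) + (−3q + 4)(3s + 5w − 4q + 3); both groups contain (3s + 5w − 4q + 3).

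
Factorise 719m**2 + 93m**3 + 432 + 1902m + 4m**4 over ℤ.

Among the possible rational roots, m = -6 is a root, so (m + 6) divides it; the quotient is 4m**3 + 69m**2 + 305m + 72.
Continuing, m = -9 is a root, giving the factor (m + 9) and quotient 4m**2 + 33m + 8.
The remaining quadratic factors as (4m + 1)(m + 8).

(4m + 1)(m + 6)(m + 8)(m + 9)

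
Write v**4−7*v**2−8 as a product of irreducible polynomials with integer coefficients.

Substitute u = v**2 to get a quadratic in u, then factor.
v**2−8 is irreducible over ℤ (8 is not a perfect square).
v**2+1 is irreducible over ℤ (sum of squares).

(v**2+1)*(v**2−8)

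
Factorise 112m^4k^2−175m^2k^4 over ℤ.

Pull out the common factor 7m^2k^2; 16m^2−25k^2 is a difference of squares.

7k^2m^2(4m−5k)(4m+5k)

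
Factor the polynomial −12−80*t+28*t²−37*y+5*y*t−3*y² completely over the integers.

Group: −3*y*(y−4*t+12) + (−7*t−1)*(y−4*t+12); both groups contain (y−4*t+12).

−(y−4*t+12)*(3*y+7*t+1)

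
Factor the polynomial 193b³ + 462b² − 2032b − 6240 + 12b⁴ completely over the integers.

(3b + 10)(4b − 13)(b + 12)(b + 4)

Among the possible rational roots, b = 13/4 is a root, giving the factor (4b − 13) and quotient 3b³ + 58b² + 304b + 480.
Continuing, b = −4 is a root, giving the factor (b + 4) and quotient 3b² + 46b + 120.
The remaining quadratic factors as (3b + 10)(b + 12).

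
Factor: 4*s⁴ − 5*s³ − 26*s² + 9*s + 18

Among the possible rational roots, s = −3/4 is a root, giving the factor (4*s + 3) and quotient s³ − 2*s² − 5*s + 6.
Then s = 1 is a root, so (s − 1) is a factor; dividing leaves s² − s − 6.
The remaining quadratic factors as (s − 3)(s + 2).

(4*s + 3)*(s + 2)*(s − 1)*(s − 3)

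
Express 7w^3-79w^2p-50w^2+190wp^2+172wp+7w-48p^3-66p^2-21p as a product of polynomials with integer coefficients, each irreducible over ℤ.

Group: w(7w^2-58wp-50w+16p^2+22p+7) - 3p(7w^2-58wp-50w+16p^2+22p+7); both groups contain (7w^2-58wp-50w+16p^2+22p+7), so (w-3p) is a factor with cofactor 7w^2-58wp-50w+16p^2+22p+7.
The cofactor groups again: 7w^2-58wp-50w+16p^2+22p+7 = 7w(w-8p-7) + (-2p-1)(w-8p-7); both groups contain (w-8p-7), giving (7w-2p-1)(w-8p-7).

(7w-2p-1)(w-3p)(w-8p-7)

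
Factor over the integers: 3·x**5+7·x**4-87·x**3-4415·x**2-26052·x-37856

(3·x+7)·(x+4)·(x-13)·(x**2+9·x+104)

Trying the rational-root candidates, x = 13 is a root, so (x-13) is a factor; dividing leaves 3·x**4+46·x**3+511·x**2+2228·x+2912.
Continuing, x = -4 is a root, giving the factor (x+4) and quotient 3·x**3+34·x**2+375·x+728.
Continuing, x = -7/3 is a root, so (3·x+7) divides it; the quotient is x**2+9·x+104.
The quadratic x**2+9·x+104 has discriminant -335 < 0 and is irreducible over ℤ.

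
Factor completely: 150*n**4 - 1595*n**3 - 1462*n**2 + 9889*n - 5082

(5*n + 14)*(5*n - 3)*(6*n - 11)*(n - 11)

Trying the rational-root candidates, n = -14/5 is a root, so (5*n + 14) divides it; the quotient is 30*n**3 - 403*n**2 + 836*n - 363.
Continuing, n = 3/5 is a root, so (5*n - 3) is a factor; dividing leaves 6*n**2 - 77*n + 121.
The remaining quadratic factors as (n - 11)(6*n - 11).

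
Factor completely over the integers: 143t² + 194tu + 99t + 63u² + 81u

(11t + 9u)(13t + 7u + 9)

Group: 13t(11t + 9u) + (7u + 9)(11t + 9u); both groups contain (11t + 9u).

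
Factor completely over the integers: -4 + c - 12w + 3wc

(3w + 1)(c - 4)

Group as (3wc - 12w) + (c - 4) = 3w(c - 4) + (c - 4).
Both groups share the factor (c - 4).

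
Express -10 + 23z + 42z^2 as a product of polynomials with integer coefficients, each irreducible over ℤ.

Need a pair with product 42·(-10) = -420 and sum 23: that's 35 and -12.
Split the middle term: 42z^2 + 35z - 12z - 10 = 7z(6z + 5) - 2(6z + 5).

(6z + 5)(7z - 2)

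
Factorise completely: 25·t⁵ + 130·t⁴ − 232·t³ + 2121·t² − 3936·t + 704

Testing divisors of the constant over divisors of the leading coefficient, t = 8/5 is a root, so (5·t − 8) is a factor; dividing leaves 5·t⁴ + 34·t³ + 8·t² + 437·t − 88.
Continuing, t = 1/5 is a root, so (5·t − 1) divides it; the quotient is t³ + 7·t² + 3·t + 88.
Then t = −8 is a root, so (t + 8) divides it; the quotient is t² − t + 11.
The quadratic t² − t + 11 has discriminant −43 < 0 and is irreducible over ℤ.

(5·t − 1)·(5·t − 8)·(t + 8)·(t² − t + 11)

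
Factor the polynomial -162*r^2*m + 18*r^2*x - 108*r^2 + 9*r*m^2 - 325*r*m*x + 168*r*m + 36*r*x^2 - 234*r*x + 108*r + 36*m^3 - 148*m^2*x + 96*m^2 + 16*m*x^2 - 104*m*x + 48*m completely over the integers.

-(2*r - m + 4*x - 2)*(9*r + 4*m)*(9*m - x + 6)

Group: 9*r*(-18*r*m + 2*r*x - 12*r + 9*m^2 - 37*m*x + 24*m + 4*x^2 - 26*x + 12) + 4*m*(-18*r*m + 2*r*x - 12*r + 9*m^2 - 37*m*x + 24*m + 4*x^2 - 26*x + 12); both groups contain (-18*r*m + 2*r*x - 12*r + 9*m^2 - 37*m*x + 24*m + 4*x^2 - 26*x + 12), so (9*r + 4*m) is a factor with cofactor -18*r*m + 2*r*x - 12*r + 9*m^2 - 37*m*x + 24*m + 4*x^2 - 26*x + 12.
The cofactor groups again: -18*r*m + 2*r*x - 12*r + 9*m^2 - 37*m*x + 24*m + 4*x^2 - 26*x + 12 = -2*r*(9*m - x + 6) + (m - 4*x + 2)*(9*m - x + 6); both groups contain (9*m - x + 6), giving -(2*r - m + 4*x - 2)*(9*m - x + 6).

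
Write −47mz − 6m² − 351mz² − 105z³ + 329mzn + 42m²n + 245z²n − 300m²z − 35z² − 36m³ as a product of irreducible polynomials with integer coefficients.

−(6m + 5z)(6m + 3z − 7n + 1)(m + 7z)

Group: 6m(−6m² − 45mz + 7mn − m − 21z² + 49zn − 7z) + 5z(−6m² − 45mz + 7mn − m − 21z² + 49zn − 7z); both groups contain (−6m² − 45mz + 7mn − m − 21z² + 49zn − 7z), so (6m + 5z) is a factor with cofactor −6m² − 45mz + 7mn − m − 21z² + 49zn − 7z.
The cofactor groups again: −6m² − 45mz + 7mn − m − 21z² + 49zn − 7z = −m(6m + 3z − 7n + 1) − 7z(6m + 3z − 7n + 1); both groups contain (6m + 3z − 7n + 1), giving −(m + 7z)(6m + 3z − 7n + 1).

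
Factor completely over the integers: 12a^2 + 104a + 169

(2a + 13)(6a + 13)

Need a pair with product 12·169 = 2028 and sum 104: that's 26 and 78.
Split the middle term: 12a^2 + 26a + 78a + 169 = 2a(6a + 13) + 13(6a + 13).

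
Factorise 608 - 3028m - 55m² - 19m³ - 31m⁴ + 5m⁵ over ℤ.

(5m - 1)(m + 4)(m - 8)(m² - 2m + 19)

Trying the rational-root candidates, m = 8 is a root, so (m - 8) is a factor; dividing leaves 5m⁴ + 9m³ + 53m² + 369m - 76.
Next, m = -4 is a root, giving the factor (m + 4) and quotient 5m³ - 11m² + 97m - 19.
Then m = 1/5 is a root, so (5m - 1) is a factor; dividing leaves m² - 2m + 19.
The quadratic m² - 2m + 19 has discriminant -72 < 0 and is irreducible over ℤ.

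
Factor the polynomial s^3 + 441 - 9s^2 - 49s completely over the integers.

(s + 7)(s - 7)(s - 9)

By the rational root theorem, s = -7 is a root, giving the factor (s + 7) and quotient s^2 - 16s + 63.
The remaining quadratic factors as (s - 7)(s - 9).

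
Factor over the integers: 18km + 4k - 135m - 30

Group as (18km + 4k) + (-135m - 30) = 2k(9m + 2) - 15(9m + 2).
Both groups share the factor (9m + 2).

(2k - 15)(9m + 2)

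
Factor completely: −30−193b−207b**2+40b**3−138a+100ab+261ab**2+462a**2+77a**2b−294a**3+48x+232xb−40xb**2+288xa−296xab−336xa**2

Group: 7a(−48xa−8xb+48x−42a**2+41ab+72a+8b**2−43b−30) + (5b+1)(−48xa−8xb+48x−42a**2+41ab+72a+8b**2−43b−30); both groups contain (−48xa−8xb+48x−42a**2+41ab+72a+8b**2−43b−30), so (7a+5b+1) is a factor with cofactor −48xa−8xb+48x−42a**2+41ab+72a+8b**2−43b−30.
The cofactor groups again: −48xa−8xb+48x−42a**2+41ab+72a+8b**2−43b−30 = −6a(8x+7a−8b−5) + (−b+6)(8x+7a−8b−5); both groups contain (8x+7a−8b−5), giving −(6a+b−6)(8x+7a−8b−5).

−(6a+b−6)(7a+5b+1)(8x+7a−8b−5)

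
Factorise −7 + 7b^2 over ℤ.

Every term has a factor of 7. Then b^2 − 1 = (b)² − (1)².

7(b + 1)(b − 1)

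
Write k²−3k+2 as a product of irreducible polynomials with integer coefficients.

(k−1)(k−2)

Two integers with product 2 and sum −3 are −2 and −1.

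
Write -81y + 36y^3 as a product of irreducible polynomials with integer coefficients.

Factor out 9y, leaving 4y^2 - 9, which is a difference of two squares.

9y(2y + 3)(2y - 3)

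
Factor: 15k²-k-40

Need a pair with product 15·(-40) = -600 and sum -1: that's -25 and 24.
Split the middle term: 15k²-25k + 24k-40 = 5k(3k-5) + 8(3k-5).

(3k-5)(5k+8)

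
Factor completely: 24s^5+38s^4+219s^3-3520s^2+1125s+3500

Testing divisors of the constant over divisors of the leading coefficient, s = -5/6 is a root, giving the factor (6s+5) and quotient 4s^4+3s^3+34s^2-615s+700.
Continuing, s = 5/4 is a root, giving the factor (4s-5) and quotient s^3+2s^2+11s-140.
Then s = 4 is a root, so (s-4) is a factor; dividing leaves s^2+6s+35.
The quadratic s^2+6s+35 has discriminant -104 < 0 and is irreducible over ℤ.

(4s-5)(6s+5)(s-4)(s^2+6s+35)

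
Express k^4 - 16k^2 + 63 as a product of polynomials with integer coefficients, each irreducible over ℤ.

(k + 3)(k - 3)(k^2 - 7)

Substitute u = k^2 to get a quadratic in u, then factor.
k^2 - 7 is irreducible over ℤ (7 is not a perfect square).
k^2 - 9 is a difference of squares.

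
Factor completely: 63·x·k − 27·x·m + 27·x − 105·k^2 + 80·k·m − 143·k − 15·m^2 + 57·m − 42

(9·x − 15·k + 5·m − 14)·(7·k − 3·m + 3)

Group: 7·k·(9·x − 15·k + 5·m − 14) + (−3·m + 3)·(9·x − 15·k + 5·m − 14); both groups contain (9·x − 15·k + 5·m − 14).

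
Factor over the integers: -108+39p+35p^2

(5p+12)(7p-9)

Need a pair with product 35·(-108) = -3780 and sum 39: that's -45 and 84.
Split the middle term: 35p^2-45p + 84p-108 = 5p(7p-9) + 12(7p-9).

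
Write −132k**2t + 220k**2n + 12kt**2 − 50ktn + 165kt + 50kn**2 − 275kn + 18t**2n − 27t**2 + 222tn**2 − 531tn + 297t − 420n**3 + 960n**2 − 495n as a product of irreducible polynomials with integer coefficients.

−(3t − 5n)(11k − t − 14n + 11)(4k + 6n − 9)

Group: 4k(−33kt + 55kn + 3t**2 + 37tn − 33t − 70n**2 + 55n) + (6n − 9)(−33kt + 55kn + 3t**2 + 37tn − 33t − 70n**2 + 55n); both groups contain (−33kt + 55kn + 3t**2 + 37tn − 33t − 70n**2 + 55n), so (4k + 6n − 9) is a factor with cofactor −33kt + 55kn + 3t**2 + 37tn − 33t − 70n**2 + 55n.
The cofactor groups again: −33kt + 55kn + 3t**2 + 37tn − 33t − 70n**2 + 55n = −11k(3t − 5n) + (t + 14n − 11)(3t − 5n); both groups contain (3t − 5n), giving −(11k − t − 14n + 11)(3t − 5n).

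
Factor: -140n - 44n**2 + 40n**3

Pull out the common factor 4n, then factor the remaining trinomial.

4n(2n - 5)(5n + 7)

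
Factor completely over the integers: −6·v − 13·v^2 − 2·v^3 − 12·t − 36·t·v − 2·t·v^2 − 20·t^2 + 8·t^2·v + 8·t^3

(2·t + 2·v + 1)·(2·t + v)·(2·t − v − 6)

Group: 2·t·(4·t^2 − 12·t − v^2 − 6·v) + (2·v + 1)·(4·t^2 − 12·t − v^2 − 6·v); both groups contain (4·t^2 − 12·t − v^2 − 6·v), so (2·t + 2·v + 1) is a factor with cofactor 4·t^2 − 12·t − v^2 − 6·v.
The cofactor groups again: 4·t^2 − 12·t − v^2 − 6·v = 2·t·(2·t + v) + (−v − 6)·(2·t + v); both groups contain (2·t + v), giving (2·t − v − 6)·(2·t + v).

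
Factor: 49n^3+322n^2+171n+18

(7n+1)(7n+3)(n+6)

Among the possible rational roots, n = -1/7 is a root, so (7n+1) divides it; the quotient is 7n^2+45n+18.
The remaining quadratic factors as (n+6)(7n+3).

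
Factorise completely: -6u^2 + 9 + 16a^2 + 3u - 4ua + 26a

Group: -u(6u - 8a - 9) + (-2a - 1)(6u - 8a - 9); both groups contain (6u - 8a - 9).

-(6u - 8a - 9)(u + 2a + 1)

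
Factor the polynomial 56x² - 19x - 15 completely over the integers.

(7x - 5)(8x + 3)

Need a pair with product 56·(-15) = -840 and sum -19: that's 21 and -40.
Split the middle term: 56x² + 21x - 40x - 15 = 7x(8x + 3) - 5(8x + 3).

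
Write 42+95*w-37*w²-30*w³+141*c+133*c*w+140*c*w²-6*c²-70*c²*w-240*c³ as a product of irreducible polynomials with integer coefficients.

-(5*c+5*w+2)*(6*c-2*w+3)*(8*c-3*w-7)

Group: 6*c*(-40*c²-25*c*w+19*c+15*w²+41*w+14) + (-2*w+3)*(-40*c²-25*c*w+19*c+15*w²+41*w+14); both groups contain (-40*c²-25*c*w+19*c+15*w²+41*w+14), so (6*c-2*w+3) is a factor with cofactor -40*c²-25*c*w+19*c+15*w²+41*w+14.
The cofactor groups again: -40*c²-25*c*w+19*c+15*w²+41*w+14 = -5*c*(8*c-3*w-7) + (-5*w-2)*(8*c-3*w-7); both groups contain (8*c-3*w-7), giving -(5*c+5*w+2)*(8*c-3*w-7).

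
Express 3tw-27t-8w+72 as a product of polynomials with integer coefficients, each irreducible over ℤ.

(3t-8)(w-9)

Group as (3tw-27t) + (-8w+72) = 3t(w-9) - 8(w-9).
Both groups share the factor (w-9).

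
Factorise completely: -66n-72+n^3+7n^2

(n+1)(n+12)(n-6)

Among the possible rational roots, n = -12 is a root, giving the factor (n+12) and quotient n^2-5n-6.
The remaining quadratic factors as (n-6)(n+1).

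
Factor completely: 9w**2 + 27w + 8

Need a pair with product 9·8 = 72 and sum 27: that's 3 and 24.
Split the middle term: 9w**2 + 3w + 24w + 8 = 3w(3w + 1) + 8(3w + 1).

(3w + 1)(3w + 8)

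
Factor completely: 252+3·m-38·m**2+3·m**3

By the rational root theorem, m = 3 is a root, giving the factor (m-3) and quotient 3·m**2-29·m-84.
The remaining quadratic factors as (m-12)(3·m+7).

(3·m+7)·(m-12)·(m-3)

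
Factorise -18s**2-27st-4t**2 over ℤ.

Group: -6s(3s+4t) - t(3s+4t); both groups contain (3s+4t).

-(3s+4t)(6s+t)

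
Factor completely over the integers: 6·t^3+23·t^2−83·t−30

(2·t−5)·(3·t+1)·(t+6)

By the rational root theorem, t = −1/3 is a root, giving the factor (3·t+1) and quotient 2·t^2+7·t−30.
The remaining quadratic factors as (t+6)(2·t−5).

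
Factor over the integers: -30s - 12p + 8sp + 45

(2s - 3)(4p - 15)

Group as (8sp - 30s) + (-12p + 45) = 2s(4p - 15) - 3(4p - 15).
Both groups share the factor (4p - 15).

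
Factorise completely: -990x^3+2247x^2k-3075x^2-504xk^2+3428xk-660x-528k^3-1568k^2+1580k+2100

-(6x-11k+15)(15x-12k-10)(11x+4k+14)

Group: 6x(-165x^2+72xk-100x+48k^2+208k+140) + (-11k+15)(-165x^2+72xk-100x+48k^2+208k+140); both groups contain (-165x^2+72xk-100x+48k^2+208k+140), so (6x-11k+15) is a factor with cofactor -165x^2+72xk-100x+48k^2+208k+140.
The cofactor groups again: -165x^2+72xk-100x+48k^2+208k+140 = -15x(11x+4k+14) + (12k+10)(11x+4k+14); both groups contain (11x+4k+14), giving -(15x-12k-10)(11x+4k+14).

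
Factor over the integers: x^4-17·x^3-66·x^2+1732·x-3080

(x+10)·(x-11)·(x-14)·(x-2)

Among the possible rational roots, x = 2 is a root, so (x-2) divides it; the quotient is x^3-15·x^2-96·x+1540.
Next, x = -10 is a root, so (x+10) divides it; the quotient is x^2-25·x+154.
The remaining quadratic factors as (x-14)(x-11).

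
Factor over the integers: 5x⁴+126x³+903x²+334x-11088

(5x-14)(x+11)(x+8)(x+9)

Testing divisors of the constant over divisors of the leading coefficient, x = -8 is a root, so (x+8) is a factor; dividing leaves 5x³+86x²+215x-1386.
Then x = -9 is a root, so (x+9) divides it; the quotient is 5x²+41x-154.
The remaining quadratic factors as (x+11)(5x-14).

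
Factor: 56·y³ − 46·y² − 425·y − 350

By the rational root theorem, y = −10/7 is a root, so (7·y + 10) is a factor; dividing leaves 8·y² − 18·y − 35.
The remaining quadratic factors as (4·y + 5)(2·y − 7).

(2·y − 7)·(4·y + 5)·(7·y + 10)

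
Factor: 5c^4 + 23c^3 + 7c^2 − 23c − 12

By the rational root theorem, c = −1 is a root, giving the factor (c + 1) and quotient 5c^3 + 18c^2 − 11c − 12.
Continuing, c = −4 is a root, so (c + 4) divides it; the quotient is 5c^2 − 2c − 3.
The remaining quadratic factors as (c − 1)(5c + 3).

(5c + 3)(c + 1)(c + 4)(c − 1)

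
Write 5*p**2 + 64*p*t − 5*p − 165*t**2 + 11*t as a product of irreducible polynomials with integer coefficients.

(5*p − 11*t)*(p + 15*t − 1)

Group: p*(5*p − 11*t) + (15*t − 1)*(5*p − 11*t); both groups contain (5*p − 11*t).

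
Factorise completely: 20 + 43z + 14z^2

(2z + 5)(7z + 4)

Need a pair with product 14·20 = 280 and sum 43: that's 8 and 35.
Split the middle term: 14z^2 + 8z + 35z + 20 = 2z(7z + 4) + 5(7z + 4).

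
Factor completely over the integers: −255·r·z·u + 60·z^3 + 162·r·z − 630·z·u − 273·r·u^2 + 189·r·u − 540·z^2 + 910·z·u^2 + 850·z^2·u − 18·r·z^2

Group: z·(−18·r·z − 21·r·u + 60·z^2 + 70·z·u) + (13·u − 9)·(−18·r·z − 21·r·u + 60·z^2 + 70·z·u); both groups contain (−18·r·z − 21·r·u + 60·z^2 + 70·z·u), so (z + 13·u − 9) is a factor with cofactor −18·r·z − 21·r·u + 60·z^2 + 70·z·u.
The cofactor groups again: −18·r·z − 21·r·u + 60·z^2 + 70·z·u = −3·r·(6·z + 7·u) + 10·z·(6·z + 7·u); both groups contain (6·z + 7·u), giving −(3·r − 10·z)·(6·z + 7·u).

−(z + 13·u − 9)·(3·r − 10·z)·(6·z + 7·u)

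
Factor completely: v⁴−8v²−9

Substitute u = v² to get a quadratic in u, then factor.
v²+1 is irreducible over ℤ (sum of squares).
v²−9 is a difference of squares.

(v+3)(v−3)(v²+1)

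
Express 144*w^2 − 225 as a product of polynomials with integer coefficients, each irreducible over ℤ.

Pull out the common factor 9; 16*w^2 − 25 is a difference of squares.

9*(4*w + 5)*(4*w − 5)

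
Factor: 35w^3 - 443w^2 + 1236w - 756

(5w - 14)(7w - 6)(w - 9)

Trying the rational-root candidates, w = 6/7 is a root, so (7w - 6) divides it; the quotient is 5w^2 - 59w + 126.
The remaining quadratic factors as (w - 9)(5w - 14).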